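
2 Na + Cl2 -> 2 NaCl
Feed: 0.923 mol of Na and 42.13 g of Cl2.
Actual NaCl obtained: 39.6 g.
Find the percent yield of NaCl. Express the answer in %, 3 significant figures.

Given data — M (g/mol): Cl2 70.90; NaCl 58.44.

n(Na) = 0.9230 mol
n(Cl2) = 42.13 / 70.90 = 0.5942 mol
n/ν for Na = 0.9230/2 = 0.4615
n/ν for Cl2 = 0.5942/1 = 0.5942
Smallest n/ν is Na → limiting reagent.
theoretical n(NaCl) = (2/2) × 0.9230 = 0.9230 mol → 53.94 g
% yield = 39.6 / 53.94 × 100 = 73.41 %

73.4 %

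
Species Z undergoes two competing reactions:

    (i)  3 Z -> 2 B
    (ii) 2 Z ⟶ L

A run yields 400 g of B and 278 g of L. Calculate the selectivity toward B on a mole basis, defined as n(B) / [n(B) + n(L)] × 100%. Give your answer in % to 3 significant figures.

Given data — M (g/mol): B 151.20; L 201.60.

65.7 %

n(B) = 400 / 151.20 = 2.646 mol
n(L) = 278 / 201.60 = 1.379 mol
selectivity = 2.646/(2.646+1.379) × 100 = 65.74 %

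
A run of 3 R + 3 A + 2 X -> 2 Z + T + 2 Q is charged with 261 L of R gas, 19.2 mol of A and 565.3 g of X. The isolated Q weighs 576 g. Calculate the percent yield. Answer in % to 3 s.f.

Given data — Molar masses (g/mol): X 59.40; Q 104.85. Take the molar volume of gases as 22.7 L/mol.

n(R) = 261.0 / 22.7 = 11.50 mol
n(A) = 19.20 mol
n(X) = 565.3 / 59.40 = 9.517 mol
n/ν for R = 11.50/3 = 3.833
n/ν for A = 19.20/3 = 6.400
n/ν for X = 9.517/2 = 4.759
Smallest n/ν is R → limiting reagent.
theoretical n(Q) = (2/3) × 11.50 = 7.667 mol → 803.9 g
% yield = 576 / 803.9 × 100 = 71.65 %

71.7 %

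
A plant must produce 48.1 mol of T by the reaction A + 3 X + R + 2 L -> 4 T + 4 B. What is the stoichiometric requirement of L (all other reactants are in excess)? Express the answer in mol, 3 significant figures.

n(T) = 48.10 mol
n(L) = (2/4) × 48.10 = 24.05 mol

24.1 mol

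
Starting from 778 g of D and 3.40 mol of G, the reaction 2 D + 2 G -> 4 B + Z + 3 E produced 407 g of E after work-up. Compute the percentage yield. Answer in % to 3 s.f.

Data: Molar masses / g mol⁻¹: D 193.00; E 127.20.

62.7 %

n(D) = 778.0 / 193.00 = 4.031 mol
n(G) = 3.400 mol
n/ν → D: 2.016, G: 1.700; G is limiting.
theoretical n(E) = (3/2) × 3.400 = 5.100 mol → 648.7 g
% yield = 407 / 648.7 × 100 = 62.74 %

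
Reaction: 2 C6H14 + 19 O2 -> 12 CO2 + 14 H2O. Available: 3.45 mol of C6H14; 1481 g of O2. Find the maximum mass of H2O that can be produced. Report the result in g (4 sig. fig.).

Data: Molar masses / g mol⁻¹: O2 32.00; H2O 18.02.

435.2 g

n(C6H14) = 3.450 mol
n(O2) = 1481 / 32.00 = 46.28 mol
n/ν → C6H14: 1.725, O2: 2.436; C6H14 is limiting.
n(H2O) = (14/2) × 3.450 = 24.15 mol
mass = 24.15 × 18.02 = 435.2 g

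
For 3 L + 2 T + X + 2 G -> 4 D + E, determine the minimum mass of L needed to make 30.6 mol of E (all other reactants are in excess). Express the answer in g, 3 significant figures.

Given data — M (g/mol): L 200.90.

18400 g

n(E) = 30.60 mol
n(L) = (3/1) × 30.60 = 91.80 mol
mass = 91.80 × 200.90 = 18440 g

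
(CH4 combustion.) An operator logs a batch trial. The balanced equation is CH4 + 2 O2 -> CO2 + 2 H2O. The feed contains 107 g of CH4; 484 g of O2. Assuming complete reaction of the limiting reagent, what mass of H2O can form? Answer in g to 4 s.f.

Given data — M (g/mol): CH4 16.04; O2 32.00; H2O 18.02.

240.4 g

n(CH4) = 107.0 / 16.04 = 6.671 mol
n(O2) = 484.0 / 32.00 = 15.13 mol
n/ν for CH4 = 6.671/1 = 6.671
n/ν for O2 = 15.13/2 = 7.565
Smallest n/ν is CH4 → limiting reagent.
n(H2O) = (2/1) × 6.671 = 13.34 mol
mass = 13.34 × 18.02 = 240.4 g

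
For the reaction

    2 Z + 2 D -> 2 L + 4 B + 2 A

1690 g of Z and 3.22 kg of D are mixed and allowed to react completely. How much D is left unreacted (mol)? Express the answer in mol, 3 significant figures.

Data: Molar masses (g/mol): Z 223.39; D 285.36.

3.72 mol

n(Z) = 1690 / 223.39 = 7.565 mol
n(D) = 3.220×1000 / 285.36 = 11.28 mol
n/ν for Z = 7.565/2 = 3.783
n/ν for D = 11.28/2 = 5.640
Smallest n/ν is Z → limiting reagent.
D consumed = (2/2) × 7.565 = 7.565 mol
D remaining = 11.28 − 7.565 = 3.715 mol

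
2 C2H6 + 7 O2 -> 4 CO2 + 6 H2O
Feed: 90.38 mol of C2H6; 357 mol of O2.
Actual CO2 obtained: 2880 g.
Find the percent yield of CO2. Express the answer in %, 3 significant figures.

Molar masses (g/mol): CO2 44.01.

n(C2H6) = 90.38 mol
n(O2) = 357.0 mol
n/ν for C2H6 = 90.38/2 = 45.19
n/ν for O2 = 357.0/7 = 51.00
Smallest n/ν is C2H6 → limiting reagent.
theoretical n(CO2) = (4/2) × 90.38 = 180.8 mol → 7957 g
% yield = 2880 / 7957 × 100 = 36.19 %

36.2 %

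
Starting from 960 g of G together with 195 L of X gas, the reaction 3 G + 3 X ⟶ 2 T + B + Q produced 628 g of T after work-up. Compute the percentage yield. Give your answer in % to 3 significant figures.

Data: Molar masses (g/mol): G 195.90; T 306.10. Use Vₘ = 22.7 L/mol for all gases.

n(G) = 960.0 / 195.90 = 4.900 mol
n(X) = 195.0 / 22.7 = 8.590 mol
n/ν for G = 4.900/3 = 1.633
n/ν for X = 8.590/3 = 2.863
Smallest n/ν is G → limiting reagent.
theoretical n(T) = (2/3) × 4.900 = 3.267 mol → 1000 g
% yield = 628 / 1000 × 100 = 62.80 %

62.8 %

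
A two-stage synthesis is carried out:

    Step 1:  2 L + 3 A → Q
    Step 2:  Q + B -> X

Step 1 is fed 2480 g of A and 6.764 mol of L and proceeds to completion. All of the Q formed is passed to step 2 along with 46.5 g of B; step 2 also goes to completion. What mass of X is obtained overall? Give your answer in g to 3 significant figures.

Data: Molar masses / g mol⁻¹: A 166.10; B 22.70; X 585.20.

1200 g

Step 1:
n(A) = 2480 / 166.10 = 14.93 mol
n(L) = 6.764 mol
n/ν for A = 14.93/3 = 4.977
n/ν for L = 6.764/2 = 3.382
Smallest n/ν is L → limiting reagent.
n(Q) produced = (1/2) × 6.764 = 3.382 mol
Step 2:
n(Q) available = 3.382 mol
n(B) = 46.50 / 22.70 = 2.048 mol
n/ν for Q = 3.382/1 = 3.382
n/ν for B = 2.048/1 = 2.048
Smallest n/ν is B → limiting reagent.
n(X) = (1/1) × 2.048 = 2.048 mol
mass = 2.048 × 585.20 = 1198 g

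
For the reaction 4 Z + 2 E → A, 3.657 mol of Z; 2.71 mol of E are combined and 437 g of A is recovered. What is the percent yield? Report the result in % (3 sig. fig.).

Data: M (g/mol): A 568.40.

n(Z) = 3.657 mol
n(E) = 2.710 mol
n/ν → Z: 0.9143, E: 1.355; Z is limiting.
theoretical n(A) = (1/4) × 3.657 = 0.9143 mol → 519.7 g
% yield = 437 / 519.7 × 100 = 84.09 %

84.1 %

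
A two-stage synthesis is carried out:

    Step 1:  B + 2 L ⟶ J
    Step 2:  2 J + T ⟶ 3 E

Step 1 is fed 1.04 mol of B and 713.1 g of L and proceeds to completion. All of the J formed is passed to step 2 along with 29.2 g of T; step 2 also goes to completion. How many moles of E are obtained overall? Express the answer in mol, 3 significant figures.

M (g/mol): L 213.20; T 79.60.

Step 1:
n(B) = 1.040 mol
n(L) = 713.1 / 213.20 = 3.345 mol
n/ν → B: 1.040, L: 1.673; B is limiting.
n(J) produced = (1/1) × 1.040 = 1.040 mol
Step 2:
n(J) available = 1.040 mol
n(T) = 29.20 / 79.60 = 0.3668 mol
n/ν → J: 0.5200, T: 0.3668; T is limiting.
n(E) = (3/1) × 0.3668 = 1.100 mol

1.10 mol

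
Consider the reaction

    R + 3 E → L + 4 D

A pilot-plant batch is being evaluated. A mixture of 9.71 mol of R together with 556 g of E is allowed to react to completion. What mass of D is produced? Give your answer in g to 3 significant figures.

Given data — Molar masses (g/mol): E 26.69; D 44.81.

1240 g

n(R) = 9.710 mol
n(E) = 556.0 / 26.69 = 20.83 mol
n/ν for R = 9.710/1 = 9.710
n/ν for E = 20.83/3 = 6.943
Smallest n/ν is E → limiting reagent.
n(D) = (4/3) × 20.83 = 27.77 mol
mass = 27.77 × 44.81 = 1244 g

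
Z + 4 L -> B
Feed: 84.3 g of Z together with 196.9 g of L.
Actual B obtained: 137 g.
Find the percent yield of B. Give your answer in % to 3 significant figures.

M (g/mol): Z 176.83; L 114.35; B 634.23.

50.2 %

n(Z) = 84.30 / 176.83 = 0.4767 mol
n(L) = 196.9 / 114.35 = 1.722 mol
n/ν → Z: 0.4767, L: 0.4305; L is limiting.
theoretical n(B) = (1/4) × 1.722 = 0.4305 mol → 273.0 g
% yield = 137 / 273.0 × 100 = 50.18 %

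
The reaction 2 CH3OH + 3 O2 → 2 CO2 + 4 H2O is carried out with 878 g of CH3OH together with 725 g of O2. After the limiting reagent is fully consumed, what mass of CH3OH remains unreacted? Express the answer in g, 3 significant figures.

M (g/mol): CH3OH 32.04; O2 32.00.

n(CH3OH) = 878.0 / 32.04 = 27.40 mol
n(O2) = 725.0 / 32.00 = 22.66 mol
n/ν for CH3OH = 27.40/2 = 13.70
n/ν for O2 = 22.66/3 = 7.553
Smallest n/ν is O2 → limiting reagent.
CH3OH consumed = (2/3) × 22.66 = 15.11 mol
CH3OH remaining = 27.40 − 15.11 = 12.29 mol
mass = 12.29 × 32.04 = 393.8 g

394 g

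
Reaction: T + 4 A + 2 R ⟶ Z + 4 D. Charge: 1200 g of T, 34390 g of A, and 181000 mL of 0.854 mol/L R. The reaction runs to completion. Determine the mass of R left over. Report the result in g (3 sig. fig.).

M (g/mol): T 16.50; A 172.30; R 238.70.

13100 g

n(T) = 1200 / 16.50 = 72.73 mol
n(A) = 34390 / 172.30 = 199.6 mol
n(R) = 0.854 × 181000/1000 = 154.6 mol
n/ν for T = 72.73/1 = 72.73
n/ν for A = 199.6/4 = 49.90
n/ν for R = 154.6/2 = 77.30
Smallest n/ν is A → limiting reagent.
R consumed = (2/4) × 199.6 = 99.80 mol
R remaining = 154.6 − 99.80 = 54.80 mol
mass = 54.80 × 238.70 = 13080 g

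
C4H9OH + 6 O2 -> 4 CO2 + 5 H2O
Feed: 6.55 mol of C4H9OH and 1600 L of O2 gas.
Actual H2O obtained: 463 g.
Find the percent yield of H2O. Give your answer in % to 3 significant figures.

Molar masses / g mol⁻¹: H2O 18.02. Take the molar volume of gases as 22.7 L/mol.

n(C4H9OH) = 6.550 mol
n(O2) = 1600 / 22.7 = 70.48 mol
n/ν for C4H9OH = 6.550/1 = 6.550
n/ν for O2 = 70.48/6 = 11.75
Smallest n/ν is C4H9OH → limiting reagent.
theoretical n(H2O) = (5/1) × 6.550 = 32.75 mol → 590.2 g
% yield = 463 / 590.2 × 100 = 78.45 %

78.5 %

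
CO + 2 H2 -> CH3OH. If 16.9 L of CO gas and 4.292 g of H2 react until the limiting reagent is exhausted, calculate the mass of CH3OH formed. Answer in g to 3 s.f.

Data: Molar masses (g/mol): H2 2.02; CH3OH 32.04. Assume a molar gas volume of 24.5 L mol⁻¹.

n(CO) = 16.90 / 24.5 = 0.6898 mol
n(H2) = 4.292 / 2.02 = 2.125 mol
n/ν for CO = 0.6898/1 = 0.6898
n/ν for H2 = 2.125/2 = 1.063
Smallest n/ν is CO → limiting reagent.
n(CH3OH) = (1/1) × 0.6898 = 0.6898 mol
mass = 0.6898 × 32.04 = 22.10 g

22.1 g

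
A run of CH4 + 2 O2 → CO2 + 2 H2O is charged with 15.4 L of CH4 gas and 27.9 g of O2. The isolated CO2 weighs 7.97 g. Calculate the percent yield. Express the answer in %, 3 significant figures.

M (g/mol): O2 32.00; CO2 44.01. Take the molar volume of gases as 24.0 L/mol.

41.5 %

n(CH4) = 15.40 / 24.0 = 0.6417 mol
n(O2) = 27.90 / 32.00 = 0.8719 mol
n/ν for CH4 = 0.6417/1 = 0.6417
n/ν for O2 = 0.8719/2 = 0.4360
Smallest n/ν is O2 → limiting reagent.
theoretical n(CO2) = (1/2) × 0.8719 = 0.4360 mol → 19.19 g
% yield = 7.97 / 19.19 × 100 = 41.53 %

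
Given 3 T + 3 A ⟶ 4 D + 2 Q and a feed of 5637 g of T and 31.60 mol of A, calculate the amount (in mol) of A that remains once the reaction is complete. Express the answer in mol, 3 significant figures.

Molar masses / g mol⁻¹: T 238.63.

7.98 mol

n(T) = 5637 / 238.63 = 23.62 mol
n(A) = 31.60 mol
n/ν for T = 23.62/3 = 7.873
n/ν for A = 31.60/3 = 10.53
Smallest n/ν is T → limiting reagent.
A consumed = (3/3) × 23.62 = 23.62 mol
A remaining = 31.60 − 23.62 = 7.980 mol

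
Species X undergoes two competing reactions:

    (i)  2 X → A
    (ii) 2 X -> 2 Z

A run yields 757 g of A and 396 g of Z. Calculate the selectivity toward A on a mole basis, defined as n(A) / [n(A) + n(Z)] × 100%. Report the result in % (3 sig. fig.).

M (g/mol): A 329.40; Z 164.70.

48.9 %

n(A) = 757 / 329.40 = 2.298 mol
n(Z) = 396 / 164.70 = 2.404 mol
selectivity = 2.298/(2.298+2.404) × 100 = 48.87 %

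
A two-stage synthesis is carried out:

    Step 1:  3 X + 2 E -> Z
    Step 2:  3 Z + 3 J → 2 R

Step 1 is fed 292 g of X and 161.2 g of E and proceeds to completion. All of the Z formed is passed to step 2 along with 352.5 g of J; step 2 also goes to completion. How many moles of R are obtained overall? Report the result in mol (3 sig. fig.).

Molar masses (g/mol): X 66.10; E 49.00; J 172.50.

0.982 mol

Step 1:
n(X) = 292.0 / 66.10 = 4.418 mol
n(E) = 161.2 / 49.00 = 3.290 mol
n/ν for X = 4.418/3 = 1.473
n/ν for E = 3.290/2 = 1.645
Smallest n/ν is X → limiting reagent.
n(Z) produced = (1/3) × 4.418 = 1.473 mol
Step 2:
n(Z) available = 1.473 mol
n(J) = 352.5 / 172.50 = 2.043 mol
n/ν for Z = 1.473/3 = 0.4910
n/ν for J = 2.043/3 = 0.6810
Smallest n/ν is Z → limiting reagent.
n(R) = (2/3) × 1.473 = 0.9820 mol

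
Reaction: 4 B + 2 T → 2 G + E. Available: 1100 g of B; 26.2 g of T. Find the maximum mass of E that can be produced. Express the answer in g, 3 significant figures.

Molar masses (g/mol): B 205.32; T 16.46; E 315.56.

n(B) = 1100 / 205.32 = 5.357 mol
n(T) = 26.20 / 16.46 = 1.592 mol
n/ν for B = 5.357/4 = 1.339
n/ν for T = 1.592/2 = 0.7960
Smallest n/ν is T → limiting reagent.
n(E) = (1/2) × 1.592 = 0.7960 mol
mass = 0.7960 × 315.56 = 251.2 g

251 g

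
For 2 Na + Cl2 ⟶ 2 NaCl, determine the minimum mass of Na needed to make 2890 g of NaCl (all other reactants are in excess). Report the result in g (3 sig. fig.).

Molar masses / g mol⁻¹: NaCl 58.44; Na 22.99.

1140 g

n(NaCl) = 2890 / 58.44 = 49.45 mol
n(Na) = (2/2) × 49.45 = 49.45 mol
mass = 49.45 × 22.99 = 1137 g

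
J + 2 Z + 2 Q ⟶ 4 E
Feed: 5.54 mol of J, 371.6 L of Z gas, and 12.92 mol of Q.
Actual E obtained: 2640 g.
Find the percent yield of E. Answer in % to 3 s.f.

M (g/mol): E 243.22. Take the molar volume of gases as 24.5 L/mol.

n(J) = 5.540 mol
n(Z) = 371.6 / 24.5 = 15.17 mol
n(Q) = 12.92 mol
n/ν for J = 5.540/1 = 5.540
n/ν for Z = 15.17/2 = 7.585
n/ν for Q = 12.92/2 = 6.460
Smallest n/ν is J → limiting reagent.
theoretical n(E) = (4/1) × 5.540 = 22.16 mol → 5390 g
% yield = 2640 / 5390 × 100 = 48.98 %

49.0 %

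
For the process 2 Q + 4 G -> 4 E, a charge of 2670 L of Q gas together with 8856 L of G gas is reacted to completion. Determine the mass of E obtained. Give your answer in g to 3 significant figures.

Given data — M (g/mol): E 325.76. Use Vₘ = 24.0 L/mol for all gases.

72500 g

n(Q) = 2670 / 24.0 = 111.3 mol
n(G) = 8856 / 24.0 = 369.0 mol
n/ν → Q: 55.65, G: 92.25; Q is limiting.
n(E) = (4/2) × 111.3 = 222.6 mol
mass = 222.6 × 325.76 = 72510 g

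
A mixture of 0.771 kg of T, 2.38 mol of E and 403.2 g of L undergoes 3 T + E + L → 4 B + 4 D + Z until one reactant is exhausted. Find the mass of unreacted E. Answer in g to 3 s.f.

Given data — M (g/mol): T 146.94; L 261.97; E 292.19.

n(T) = 0.7710×1000 / 146.94 = 5.247 mol
n(E) = 2.380 mol
n(L) = 403.2 / 261.97 = 1.539 mol
n/ν for T = 5.247/3 = 1.749
n/ν for E = 2.380/1 = 2.380
n/ν for L = 1.539/1 = 1.539
Smallest n/ν is L → limiting reagent.
E consumed = (1/1) × 1.539 = 1.539 mol
E remaining = 2.380 − 1.539 = 0.8410 mol
mass = 0.8410 × 292.19 = 245.7 g

246 g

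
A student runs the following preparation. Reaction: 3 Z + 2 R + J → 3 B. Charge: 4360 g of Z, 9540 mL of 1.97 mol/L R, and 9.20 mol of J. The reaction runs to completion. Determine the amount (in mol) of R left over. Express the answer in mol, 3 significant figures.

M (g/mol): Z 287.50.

8.68 mol

n(Z) = 4360 / 287.50 = 15.17 mol
n(R) = 1.97 × 9540/1000 = 18.79 mol
n(J) = 9.200 mol
n/ν → Z: 5.057, R: 9.395, J: 9.200; Z is limiting.
R consumed = (2/3) × 15.17 = 10.11 mol
R remaining = 18.79 − 10.11 = 8.680 mol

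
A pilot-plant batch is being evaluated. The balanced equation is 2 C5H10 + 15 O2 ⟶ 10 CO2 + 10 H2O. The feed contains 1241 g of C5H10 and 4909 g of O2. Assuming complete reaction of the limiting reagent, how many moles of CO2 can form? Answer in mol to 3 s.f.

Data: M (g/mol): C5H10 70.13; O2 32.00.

n(C5H10) = 1241 / 70.13 = 17.70 mol
n(O2) = 4909 / 32.00 = 153.4 mol
n/ν → C5H10: 8.850, O2: 10.23; C5H10 is limiting.
n(CO2) = (10/2) × 17.70 = 88.50 mol

88.5 mol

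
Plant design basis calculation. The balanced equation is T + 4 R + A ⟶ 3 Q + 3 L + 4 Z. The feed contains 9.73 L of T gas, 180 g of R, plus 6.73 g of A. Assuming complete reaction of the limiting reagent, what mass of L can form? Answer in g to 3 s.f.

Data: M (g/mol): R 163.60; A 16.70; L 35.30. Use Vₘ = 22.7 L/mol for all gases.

29.1 g

n(T) = 9.730 / 22.7 = 0.4286 mol
n(R) = 180.0 / 163.60 = 1.100 mol
n(A) = 6.730 / 16.70 = 0.4030 mol
n/ν for T = 0.4286/1 = 0.4286
n/ν for R = 1.100/4 = 0.2750
n/ν for A = 0.4030/1 = 0.4030
Smallest n/ν is R → limiting reagent.
n(L) = (3/4) × 1.100 = 0.8250 mol
mass = 0.8250 × 35.30 = 29.12 g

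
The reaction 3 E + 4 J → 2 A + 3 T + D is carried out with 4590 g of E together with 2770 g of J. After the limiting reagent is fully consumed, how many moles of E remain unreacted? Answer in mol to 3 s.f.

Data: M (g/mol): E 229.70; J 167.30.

n(E) = 4590 / 229.70 = 19.98 mol
n(J) = 2770 / 167.30 = 16.56 mol
n/ν → E: 6.660, J: 4.140; J is limiting.
E consumed = (3/4) × 16.56 = 12.42 mol
E remaining = 19.98 − 12.42 = 7.560 mol

7.56 mol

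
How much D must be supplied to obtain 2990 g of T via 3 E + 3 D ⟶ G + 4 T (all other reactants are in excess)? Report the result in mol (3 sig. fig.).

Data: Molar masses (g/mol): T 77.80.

n(T) = 2990 / 77.80 = 38.43 mol
n(D) = (3/4) × 38.43 = 28.82 mol

28.8 mol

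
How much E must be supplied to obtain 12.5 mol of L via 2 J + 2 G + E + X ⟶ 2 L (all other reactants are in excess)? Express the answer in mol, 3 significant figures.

n(L) = 12.50 mol
n(E) = (1/2) × 12.50 = 6.250 mol

6.25 mol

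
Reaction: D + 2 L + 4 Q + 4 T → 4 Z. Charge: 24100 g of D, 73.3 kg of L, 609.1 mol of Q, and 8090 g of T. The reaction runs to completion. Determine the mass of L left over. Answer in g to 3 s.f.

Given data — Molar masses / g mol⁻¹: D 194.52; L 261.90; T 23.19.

n(D) = 24100 / 194.52 = 123.9 mol
n(L) = 73.30×1000 / 261.90 = 279.9 mol
n(Q) = 609.1 mol
n(T) = 8090 / 23.19 = 348.9 mol
n/ν for D = 123.9/1 = 123.9
n/ν for L = 279.9/2 = 140.0
n/ν for Q = 609.1/4 = 152.3
n/ν for T = 348.9/4 = 87.23
Smallest n/ν is T → limiting reagent.
L consumed = (2/4) × 348.9 = 174.5 mol
L remaining = 279.9 − 174.5 = 105.4 mol
mass = 105.4 × 261.90 = 27600 g

27600 g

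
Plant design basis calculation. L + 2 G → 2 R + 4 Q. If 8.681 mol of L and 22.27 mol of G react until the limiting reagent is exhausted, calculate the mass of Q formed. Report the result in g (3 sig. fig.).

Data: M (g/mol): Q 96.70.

3360 g

n(L) = 8.681 mol
n(G) = 22.27 mol
n/ν for L = 8.681/1 = 8.681
n/ν for G = 22.27/2 = 11.14
Smallest n/ν is L → limiting reagent.
n(Q) = (4/1) × 8.681 = 34.72 mol
mass = 34.72 × 96.70 = 3357 g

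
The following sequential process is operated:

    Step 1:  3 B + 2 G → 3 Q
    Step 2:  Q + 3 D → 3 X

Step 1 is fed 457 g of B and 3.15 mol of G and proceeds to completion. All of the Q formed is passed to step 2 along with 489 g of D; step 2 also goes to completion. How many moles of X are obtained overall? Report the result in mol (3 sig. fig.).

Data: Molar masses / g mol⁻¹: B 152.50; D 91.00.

Step 1:
n(B) = 457.0 / 152.50 = 2.997 mol
n(G) = 3.150 mol
n/ν for B = 2.997/3 = 0.9990
n/ν for G = 3.150/2 = 1.575
Smallest n/ν is B → limiting reagent.
n(Q) produced = (3/3) × 2.997 = 2.997 mol
Step 2:
n(Q) available = 2.997 mol
n(D) = 489.0 / 91.00 = 5.374 mol
n/ν for Q = 2.997/1 = 2.997
n/ν for D = 5.374/3 = 1.791
Smallest n/ν is D → limiting reagent.
n(X) = (3/3) × 5.374 = 5.374 mol

5.37 mol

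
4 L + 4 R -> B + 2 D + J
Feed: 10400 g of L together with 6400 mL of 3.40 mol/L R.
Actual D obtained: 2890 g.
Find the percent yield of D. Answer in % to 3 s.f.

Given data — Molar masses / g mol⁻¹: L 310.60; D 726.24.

36.6 %

n(L) = 10400 / 310.60 = 33.48 mol
n(R) = 3.40 × 6400/1000 = 21.76 mol
n/ν for L = 33.48/4 = 8.370
n/ν for R = 21.76/4 = 5.440
Smallest n/ν is R → limiting reagent.
theoretical n(D) = (2/4) × 21.76 = 10.88 mol → 7901 g
% yield = 2890 / 7901 × 100 = 36.58 %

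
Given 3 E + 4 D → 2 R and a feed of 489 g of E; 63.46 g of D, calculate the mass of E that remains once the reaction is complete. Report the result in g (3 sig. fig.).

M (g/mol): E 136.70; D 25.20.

231 g

n(E) = 489.0 / 136.70 = 3.577 mol
n(D) = 63.46 / 25.20 = 2.518 mol
n/ν for E = 3.577/3 = 1.192
n/ν for D = 2.518/4 = 0.6295
Smallest n/ν is D → limiting reagent.
E consumed = (3/4) × 2.518 = 1.889 mol
E remaining = 3.577 − 1.889 = 1.688 mol
mass = 1.688 × 136.70 = 230.7 g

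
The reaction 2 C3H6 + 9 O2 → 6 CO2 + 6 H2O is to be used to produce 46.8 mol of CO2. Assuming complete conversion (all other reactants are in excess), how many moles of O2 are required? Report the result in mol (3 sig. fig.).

70.2 mol

n(CO2) = 46.80 mol
n(O2) = (9/6) × 46.80 = 70.20 mol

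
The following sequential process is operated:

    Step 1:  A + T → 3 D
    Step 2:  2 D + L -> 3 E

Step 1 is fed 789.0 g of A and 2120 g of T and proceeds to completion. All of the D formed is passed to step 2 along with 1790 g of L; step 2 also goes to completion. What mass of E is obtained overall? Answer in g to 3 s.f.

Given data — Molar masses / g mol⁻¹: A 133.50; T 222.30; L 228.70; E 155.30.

Step 1:
n(A) = 789.0 / 133.50 = 5.910 mol
n(T) = 2120 / 222.30 = 9.537 mol
n/ν for A = 5.910/1 = 5.910
n/ν for T = 9.537/1 = 9.537
Smallest n/ν is A → limiting reagent.
n(D) produced = (3/1) × 5.910 = 17.73 mol
Step 2:
n(D) available = 17.73 mol
n(L) = 1790 / 228.70 = 7.827 mol
n/ν for D = 17.73/2 = 8.865
n/ν for L = 7.827/1 = 7.827
Smallest n/ν is L → limiting reagent.
n(E) = (3/1) × 7.827 = 23.48 mol
mass = 23.48 × 155.30 = 3646 g

3650 g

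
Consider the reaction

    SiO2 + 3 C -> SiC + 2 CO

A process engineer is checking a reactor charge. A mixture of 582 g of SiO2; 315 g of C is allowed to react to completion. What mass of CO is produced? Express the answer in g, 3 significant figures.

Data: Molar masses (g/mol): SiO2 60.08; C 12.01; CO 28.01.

490 g

n(SiO2) = 582.0 / 60.08 = 9.687 mol
n(C) = 315.0 / 12.01 = 26.23 mol
n/ν for SiO2 = 9.687/1 = 9.687
n/ν for C = 26.23/3 = 8.743
Smallest n/ν is C → limiting reagent.
n(CO) = (2/3) × 26.23 = 17.49 mol
mass = 17.49 × 28.01 = 489.9 g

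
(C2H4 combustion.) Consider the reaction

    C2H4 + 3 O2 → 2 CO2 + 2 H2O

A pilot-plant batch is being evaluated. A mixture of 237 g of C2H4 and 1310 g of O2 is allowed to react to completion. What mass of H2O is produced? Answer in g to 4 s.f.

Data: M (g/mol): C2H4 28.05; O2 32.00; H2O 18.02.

304.5 g

n(C2H4) = 237.0 / 28.05 = 8.449 mol
n(O2) = 1310 / 32.00 = 40.94 mol
n/ν → C2H4: 8.449, O2: 13.65; C2H4 is limiting.
n(H2O) = (2/1) × 8.449 = 16.90 mol
mass = 16.90 × 18.02 = 304.5 g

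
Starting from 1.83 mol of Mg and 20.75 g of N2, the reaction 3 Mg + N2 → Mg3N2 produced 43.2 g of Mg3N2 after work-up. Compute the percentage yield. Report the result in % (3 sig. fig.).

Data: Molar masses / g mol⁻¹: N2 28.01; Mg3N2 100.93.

70.2 %

n(Mg) = 1.830 mol
n(N2) = 20.75 / 28.01 = 0.7408 mol
n/ν → Mg: 0.6100, N2: 0.7408; Mg is limiting.
theoretical n(Mg3N2) = (1/3) × 1.830 = 0.6100 mol → 61.57 g
% yield = 43.2 / 61.57 × 100 = 70.16 %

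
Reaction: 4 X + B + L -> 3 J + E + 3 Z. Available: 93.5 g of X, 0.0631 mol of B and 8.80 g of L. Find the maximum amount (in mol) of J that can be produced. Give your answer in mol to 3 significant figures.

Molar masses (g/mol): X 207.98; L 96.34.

0.189 mol

n(X) = 93.50 / 207.98 = 0.4496 mol
n(B) = 0.06310 mol
n(L) = 8.800 / 96.34 = 0.09134 mol
n/ν for X = 0.4496/4 = 0.1124
n/ν for B = 0.06310/1 = 0.06310
n/ν for L = 0.09134/1 = 0.09134
Smallest n/ν is B → limiting reagent.
n(J) = (3/1) × 0.06310 = 0.1893 mol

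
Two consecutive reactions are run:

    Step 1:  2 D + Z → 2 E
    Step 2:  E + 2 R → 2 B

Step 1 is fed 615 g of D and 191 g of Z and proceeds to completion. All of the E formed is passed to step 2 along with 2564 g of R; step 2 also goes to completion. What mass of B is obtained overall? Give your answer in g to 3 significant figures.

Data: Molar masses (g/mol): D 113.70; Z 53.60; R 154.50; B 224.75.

Step 1:
n(D) = 615.0 / 113.70 = 5.409 mol
n(Z) = 191.0 / 53.60 = 3.563 mol
n/ν → D: 2.705, Z: 3.563; D is limiting.
n(E) produced = (2/2) × 5.409 = 5.409 mol
Step 2:
n(E) available = 5.409 mol
n(R) = 2564 / 154.50 = 16.60 mol
n/ν → E: 5.409, R: 8.300; E is limiting.
n(B) = (2/1) × 5.409 = 10.82 mol
mass = 10.82 × 224.75 = 2432 g

2430 g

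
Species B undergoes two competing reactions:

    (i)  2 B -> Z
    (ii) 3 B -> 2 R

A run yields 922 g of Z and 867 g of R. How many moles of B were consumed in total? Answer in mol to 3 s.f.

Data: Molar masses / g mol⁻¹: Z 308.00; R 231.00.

11.6 mol

n(Z) = 922 / 308.00 = 2.994 mol
n(R) = 867 / 231.00 = 3.753 mol
n(B) via (i) = (2/1)×2.994 = 5.988 mol
n(B) via (ii) = (3/2)×3.753 = 5.630 mol
total n(B) = 5.988 + 5.630 = 11.62 mol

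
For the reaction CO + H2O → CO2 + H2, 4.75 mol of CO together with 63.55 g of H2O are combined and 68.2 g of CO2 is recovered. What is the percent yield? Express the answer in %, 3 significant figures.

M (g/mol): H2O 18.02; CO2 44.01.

n(CO) = 4.750 mol
n(H2O) = 63.55 / 18.02 = 3.527 mol
n/ν for CO = 4.750/1 = 4.750
n/ν for H2O = 3.527/1 = 3.527
Smallest n/ν is H2O → limiting reagent.
theoretical n(CO2) = (1/1) × 3.527 = 3.527 mol → 155.2 g
% yield = 68.2 / 155.2 × 100 = 43.94 %

43.9 %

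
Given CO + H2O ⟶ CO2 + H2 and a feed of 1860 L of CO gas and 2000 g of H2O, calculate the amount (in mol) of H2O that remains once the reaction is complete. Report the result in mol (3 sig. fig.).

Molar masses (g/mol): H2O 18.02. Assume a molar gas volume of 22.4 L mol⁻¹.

28.0 mol

n(CO) = 1860 / 22.4 = 83.04 mol
n(H2O) = 2000 / 18.02 = 111.0 mol
n/ν for CO = 83.04/1 = 83.04
n/ν for H2O = 111.0/1 = 111.0
Smallest n/ν is CO → limiting reagent.
H2O consumed = (1/1) × 83.04 = 83.04 mol
H2O remaining = 111.0 − 83.04 = 27.96 mol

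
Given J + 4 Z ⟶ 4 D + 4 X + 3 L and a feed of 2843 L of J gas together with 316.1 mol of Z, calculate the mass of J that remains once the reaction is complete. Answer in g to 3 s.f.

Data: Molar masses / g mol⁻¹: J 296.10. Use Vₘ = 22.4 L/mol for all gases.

n(J) = 2843 / 22.4 = 126.9 mol
n(Z) = 316.1 mol
n/ν for J = 126.9/1 = 126.9
n/ν for Z = 316.1/4 = 79.03
Smallest n/ν is Z → limiting reagent.
J consumed = (1/4) × 316.1 = 79.03 mol
J remaining = 126.9 − 79.03 = 47.87 mol
mass = 47.87 × 296.10 = 14170 g

14200 g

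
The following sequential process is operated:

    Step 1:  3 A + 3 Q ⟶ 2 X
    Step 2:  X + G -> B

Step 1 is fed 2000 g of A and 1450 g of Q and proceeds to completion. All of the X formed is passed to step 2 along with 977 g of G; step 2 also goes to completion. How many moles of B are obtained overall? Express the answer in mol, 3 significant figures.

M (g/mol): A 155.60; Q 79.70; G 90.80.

8.57 mol

Step 1:
n(A) = 2000 / 155.60 = 12.85 mol
n(Q) = 1450 / 79.70 = 18.19 mol
n/ν for A = 12.85/3 = 4.283
n/ν for Q = 18.19/3 = 6.063
Smallest n/ν is A → limiting reagent.
n(X) produced = (2/3) × 12.85 = 8.567 mol
Step 2:
n(X) available = 8.567 mol
n(G) = 977.0 / 90.80 = 10.76 mol
n/ν for X = 8.567/1 = 8.567
n/ν for G = 10.76/1 = 10.76
Smallest n/ν is X → limiting reagent.
n(B) = (1/1) × 8.567 = 8.567 mol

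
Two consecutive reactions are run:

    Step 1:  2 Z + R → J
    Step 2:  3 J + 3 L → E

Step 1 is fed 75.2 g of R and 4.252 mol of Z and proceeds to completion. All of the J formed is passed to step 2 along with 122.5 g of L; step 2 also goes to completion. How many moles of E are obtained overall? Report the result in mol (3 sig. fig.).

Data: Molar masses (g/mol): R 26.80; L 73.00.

0.559 mol

Step 1:
n(R) = 75.20 / 26.80 = 2.806 mol
n(Z) = 4.252 mol
n/ν for R = 2.806/1 = 2.806
n/ν for Z = 4.252/2 = 2.126
Smallest n/ν is Z → limiting reagent.
n(J) produced = (1/2) × 4.252 = 2.126 mol
Step 2:
n(J) available = 2.126 mol
n(L) = 122.5 / 73.00 = 1.678 mol
n/ν for J = 2.126/3 = 0.7087
n/ν for L = 1.678/3 = 0.5593
Smallest n/ν is L → limiting reagent.
n(E) = (1/3) × 1.678 = 0.5593 mol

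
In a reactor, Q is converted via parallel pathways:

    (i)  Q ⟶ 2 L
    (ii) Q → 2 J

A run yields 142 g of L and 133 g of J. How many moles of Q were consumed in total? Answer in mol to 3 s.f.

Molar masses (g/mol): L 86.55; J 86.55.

1.59 mol

n(L) = 142 / 86.55 = 1.641 mol
n(J) = 133 / 86.55 = 1.537 mol
n(Q) via (i) = (1/2)×1.641 = 0.8205 mol
n(Q) via (ii) = (1/2)×1.537 = 0.7685 mol
total n(Q) = 0.8205 + 0.7685 = 1.589 mol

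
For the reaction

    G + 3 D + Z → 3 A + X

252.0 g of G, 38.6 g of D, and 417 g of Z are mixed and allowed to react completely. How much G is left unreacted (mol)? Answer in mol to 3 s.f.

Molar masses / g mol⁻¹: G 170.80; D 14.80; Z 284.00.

0.606 mol

n(G) = 252.0 / 170.80 = 1.475 mol
n(D) = 38.60 / 14.80 = 2.608 mol
n(Z) = 417.0 / 284.00 = 1.468 mol
n/ν for G = 1.475/1 = 1.475
n/ν for D = 2.608/3 = 0.8693
n/ν for Z = 1.468/1 = 1.468
Smallest n/ν is D → limiting reagent.
G consumed = (1/3) × 2.608 = 0.8693 mol
G remaining = 1.475 − 0.8693 = 0.6057 mol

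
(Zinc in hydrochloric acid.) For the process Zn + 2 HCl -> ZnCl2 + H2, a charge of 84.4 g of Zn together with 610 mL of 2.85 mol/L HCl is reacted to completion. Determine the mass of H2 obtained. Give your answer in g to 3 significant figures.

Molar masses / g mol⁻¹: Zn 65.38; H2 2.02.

n(Zn) = 84.40 / 65.38 = 1.291 mol
n(HCl) = 2.85 × 610.0/1000 = 1.739 mol
n/ν for Zn = 1.291/1 = 1.291
n/ν for HCl = 1.739/2 = 0.8695
Smallest n/ν is HCl → limiting reagent.
n(H2) = (1/2) × 1.739 = 0.8695 mol
mass = 0.8695 × 2.02 = 1.756 g

1.76 g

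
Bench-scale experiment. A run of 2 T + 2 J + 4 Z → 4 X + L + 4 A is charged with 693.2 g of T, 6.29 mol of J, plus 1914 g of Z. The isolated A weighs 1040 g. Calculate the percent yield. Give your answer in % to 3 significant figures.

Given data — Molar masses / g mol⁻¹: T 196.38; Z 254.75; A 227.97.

64.6 %

n(T) = 693.2 / 196.38 = 3.530 mol
n(J) = 6.290 mol
n(Z) = 1914 / 254.75 = 7.513 mol
n/ν for T = 3.530/2 = 1.765
n/ν for J = 6.290/2 = 3.145
n/ν for Z = 7.513/4 = 1.878
Smallest n/ν is T → limiting reagent.
theoretical n(A) = (4/2) × 3.530 = 7.060 mol → 1609 g
% yield = 1040 / 1609 × 100 = 64.64 %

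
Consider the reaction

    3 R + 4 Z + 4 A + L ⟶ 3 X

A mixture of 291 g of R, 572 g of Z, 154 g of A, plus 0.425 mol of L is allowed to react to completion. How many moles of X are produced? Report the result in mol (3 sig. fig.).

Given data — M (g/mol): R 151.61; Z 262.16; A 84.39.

n(R) = 291.0 / 151.61 = 1.919 mol
n(Z) = 572.0 / 262.16 = 2.182 mol
n(A) = 154.0 / 84.39 = 1.825 mol
n(L) = 0.4250 mol
n/ν for R = 1.919/3 = 0.6397
n/ν for Z = 2.182/4 = 0.5455
n/ν for A = 1.825/4 = 0.4563
n/ν for L = 0.4250/1 = 0.4250
Smallest n/ν is L → limiting reagent.
n(X) = (3/1) × 0.4250 = 1.275 mol

1.28 mol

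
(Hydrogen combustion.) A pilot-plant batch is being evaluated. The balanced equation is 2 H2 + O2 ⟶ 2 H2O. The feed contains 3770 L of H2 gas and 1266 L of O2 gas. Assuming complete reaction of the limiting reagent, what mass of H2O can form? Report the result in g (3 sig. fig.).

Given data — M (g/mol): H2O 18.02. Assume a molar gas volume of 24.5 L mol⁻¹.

n(H2) = 3770 / 24.5 = 153.9 mol
n(O2) = 1266 / 24.5 = 51.67 mol
n/ν for H2 = 153.9/2 = 76.95
n/ν for O2 = 51.67/1 = 51.67
Smallest n/ν is O2 → limiting reagent.
n(H2O) = (2/1) × 51.67 = 103.3 mol
mass = 103.3 × 18.02 = 1861 g

1860 g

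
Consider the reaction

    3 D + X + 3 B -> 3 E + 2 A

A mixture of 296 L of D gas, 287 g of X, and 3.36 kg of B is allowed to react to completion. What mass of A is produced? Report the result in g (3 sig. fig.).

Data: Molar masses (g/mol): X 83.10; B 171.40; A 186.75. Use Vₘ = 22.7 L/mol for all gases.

1290 g

n(D) = 296.0 / 22.7 = 13.04 mol
n(X) = 287.0 / 83.10 = 3.454 mol
n(B) = 3.360×1000 / 171.40 = 19.60 mol
n/ν for D = 13.04/3 = 4.347
n/ν for X = 3.454/1 = 3.454
n/ν for B = 19.60/3 = 6.533
Smallest n/ν is X → limiting reagent.
n(A) = (2/1) × 3.454 = 6.908 mol
mass = 6.908 × 186.75 = 1290 g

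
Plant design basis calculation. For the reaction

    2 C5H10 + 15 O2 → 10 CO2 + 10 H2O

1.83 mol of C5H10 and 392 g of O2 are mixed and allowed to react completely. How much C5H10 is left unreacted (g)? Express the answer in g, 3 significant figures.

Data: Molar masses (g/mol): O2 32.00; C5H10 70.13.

13.8 g

n(C5H10) = 1.830 mol
n(O2) = 392.0 / 32.00 = 12.25 mol
n/ν for C5H10 = 1.830/2 = 0.9150
n/ν for O2 = 12.25/15 = 0.8167
Smallest n/ν is O2 → limiting reagent.
C5H10 consumed = (2/15) × 12.25 = 1.633 mol
C5H10 remaining = 1.830 − 1.633 = 0.1970 mol
mass = 0.1970 × 70.13 = 13.82 g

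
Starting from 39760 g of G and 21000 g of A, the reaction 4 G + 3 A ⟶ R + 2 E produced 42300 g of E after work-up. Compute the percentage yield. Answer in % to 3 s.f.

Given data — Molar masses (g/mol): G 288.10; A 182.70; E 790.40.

77.6 %

n(G) = 39760 / 288.10 = 138.0 mol
n(A) = 21000 / 182.70 = 114.9 mol
n/ν for G = 138.0/4 = 34.50
n/ν for A = 114.9/3 = 38.30
Smallest n/ν is G → limiting reagent.
theoretical n(E) = (2/4) × 138.0 = 69.00 mol → 54540 g
% yield = 42300 / 54540 × 100 = 77.56 %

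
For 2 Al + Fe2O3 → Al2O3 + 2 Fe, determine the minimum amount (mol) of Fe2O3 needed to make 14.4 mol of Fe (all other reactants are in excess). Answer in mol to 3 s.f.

n(Fe) = 14.40 mol
n(Fe2O3) = (1/2) × 14.40 = 7.200 mol

7.20 mol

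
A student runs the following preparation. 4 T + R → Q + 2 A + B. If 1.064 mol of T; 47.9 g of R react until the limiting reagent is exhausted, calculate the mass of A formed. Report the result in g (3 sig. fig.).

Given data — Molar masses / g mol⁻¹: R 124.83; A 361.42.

192 g

n(T) = 1.064 mol
n(R) = 47.90 / 124.83 = 0.3837 mol
n/ν for T = 1.064/4 = 0.2660
n/ν for R = 0.3837/1 = 0.3837
Smallest n/ν is T → limiting reagent.
n(A) = (2/4) × 1.064 = 0.5320 mol
mass = 0.5320 × 361.42 = 192.3 g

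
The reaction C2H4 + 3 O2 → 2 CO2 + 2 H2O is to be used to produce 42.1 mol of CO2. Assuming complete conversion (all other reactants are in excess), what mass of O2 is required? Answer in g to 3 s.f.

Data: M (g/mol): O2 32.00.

2020 g

n(CO2) = 42.10 mol
n(O2) = (3/2) × 42.10 = 63.15 mol
mass = 63.15 × 32.00 = 2021 g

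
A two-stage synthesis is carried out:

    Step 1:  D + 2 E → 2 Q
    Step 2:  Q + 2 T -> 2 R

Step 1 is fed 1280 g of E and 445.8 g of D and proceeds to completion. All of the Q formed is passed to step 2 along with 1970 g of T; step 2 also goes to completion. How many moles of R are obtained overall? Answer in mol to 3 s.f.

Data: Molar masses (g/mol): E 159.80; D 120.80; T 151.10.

Step 1:
n(E) = 1280 / 159.80 = 8.010 mol
n(D) = 445.8 / 120.80 = 3.690 mol
n/ν for E = 8.010/2 = 4.005
n/ν for D = 3.690/1 = 3.690
Smallest n/ν is D → limiting reagent.
n(Q) produced = (2/1) × 3.690 = 7.380 mol
Step 2:
n(Q) available = 7.380 mol
n(T) = 1970 / 151.10 = 13.04 mol
n/ν for Q = 7.380/1 = 7.380
n/ν for T = 13.04/2 = 6.520
Smallest n/ν is T → limiting reagent.
n(R) = (2/2) × 13.04 = 13.04 mol

13.0 mol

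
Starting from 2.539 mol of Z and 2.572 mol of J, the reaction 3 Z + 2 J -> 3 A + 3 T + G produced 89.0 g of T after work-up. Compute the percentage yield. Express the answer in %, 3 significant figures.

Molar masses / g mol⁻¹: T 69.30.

n(Z) = 2.539 mol
n(J) = 2.572 mol
n/ν → Z: 0.8463, J: 1.286; Z is limiting.
theoretical n(T) = (3/3) × 2.539 = 2.539 mol → 176.0 g
% yield = 89.0 / 176.0 × 100 = 50.57 %

50.6 %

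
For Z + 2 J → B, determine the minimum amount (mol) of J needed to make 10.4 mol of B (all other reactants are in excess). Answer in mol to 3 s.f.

n(B) = 10.40 mol
n(J) = (2/1) × 10.40 = 20.80 mol

20.8 mol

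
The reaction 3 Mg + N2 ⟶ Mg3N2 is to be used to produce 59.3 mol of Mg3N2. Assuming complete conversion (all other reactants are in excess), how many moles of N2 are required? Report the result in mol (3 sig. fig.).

59.3 mol

n(Mg3N2) = 59.30 mol
n(N2) = (1/1) × 59.30 = 59.30 mol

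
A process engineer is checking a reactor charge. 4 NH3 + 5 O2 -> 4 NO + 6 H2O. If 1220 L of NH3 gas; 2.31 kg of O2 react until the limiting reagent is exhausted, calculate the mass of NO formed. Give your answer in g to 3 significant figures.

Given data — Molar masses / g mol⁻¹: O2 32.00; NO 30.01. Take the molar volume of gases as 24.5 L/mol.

1490 g

n(NH3) = 1220 / 24.5 = 49.80 mol
n(O2) = 2.310×1000 / 32.00 = 72.19 mol
n/ν for NH3 = 49.80/4 = 12.45
n/ν for O2 = 72.19/5 = 14.44
Smallest n/ν is NH3 → limiting reagent.
n(NO) = (4/4) × 49.80 = 49.80 mol
mass = 49.80 × 30.01 = 1494 g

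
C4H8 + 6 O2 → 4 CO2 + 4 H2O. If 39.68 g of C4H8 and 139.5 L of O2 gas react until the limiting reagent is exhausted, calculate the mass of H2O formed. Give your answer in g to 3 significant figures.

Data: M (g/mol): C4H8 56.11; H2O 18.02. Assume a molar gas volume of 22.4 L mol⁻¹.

n(C4H8) = 39.68 / 56.11 = 0.7072 mol
n(O2) = 139.5 / 22.4 = 6.228 mol
n/ν for C4H8 = 0.7072/1 = 0.7072
n/ν for O2 = 6.228/6 = 1.038
Smallest n/ν is C4H8 → limiting reagent.
n(H2O) = (4/1) × 0.7072 = 2.829 mol
mass = 2.829 × 18.02 = 50.98 g

51.0 g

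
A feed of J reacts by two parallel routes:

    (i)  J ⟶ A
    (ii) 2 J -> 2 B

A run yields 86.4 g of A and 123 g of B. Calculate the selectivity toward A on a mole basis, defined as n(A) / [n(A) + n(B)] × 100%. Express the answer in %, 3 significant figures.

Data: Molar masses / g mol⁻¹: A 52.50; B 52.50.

n(A) = 86.4 / 52.50 = 1.646 mol
n(B) = 123 / 52.50 = 2.343 mol
selectivity = 1.646/(1.646+2.343) × 100 = 41.26 %

41.3 %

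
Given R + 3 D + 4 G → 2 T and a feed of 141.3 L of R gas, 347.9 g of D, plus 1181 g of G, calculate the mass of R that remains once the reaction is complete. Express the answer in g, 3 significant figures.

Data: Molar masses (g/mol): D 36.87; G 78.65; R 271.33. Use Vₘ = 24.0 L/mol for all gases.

n(R) = 141.3 / 24.0 = 5.888 mol
n(D) = 347.9 / 36.87 = 9.436 mol
n(G) = 1181 / 78.65 = 15.02 mol
n/ν for R = 5.888/1 = 5.888
n/ν for D = 9.436/3 = 3.145
n/ν for G = 15.02/4 = 3.755
Smallest n/ν is D → limiting reagent.
R consumed = (1/3) × 9.436 = 3.145 mol
R remaining = 5.888 − 3.145 = 2.743 mol
mass = 2.743 × 271.33 = 744.3 g

744 g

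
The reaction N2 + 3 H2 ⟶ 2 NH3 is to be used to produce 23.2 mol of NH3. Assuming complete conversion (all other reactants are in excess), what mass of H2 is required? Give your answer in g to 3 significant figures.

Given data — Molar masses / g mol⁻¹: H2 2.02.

n(NH3) = 23.20 mol
n(H2) = (3/2) × 23.20 = 34.80 mol
mass = 34.80 × 2.02 = 70.30 g

70.3 g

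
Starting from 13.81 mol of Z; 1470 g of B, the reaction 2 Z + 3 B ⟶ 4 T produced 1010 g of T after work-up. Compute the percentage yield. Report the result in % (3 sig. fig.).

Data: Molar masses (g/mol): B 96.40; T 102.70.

48.4 %

n(Z) = 13.81 mol
n(B) = 1470 / 96.40 = 15.25 mol
n/ν for Z = 13.81/2 = 6.905
n/ν for B = 15.25/3 = 5.083
Smallest n/ν is B → limiting reagent.
theoretical n(T) = (4/3) × 15.25 = 20.33 mol → 2088 g
% yield = 1010 / 2088 × 100 = 48.37 %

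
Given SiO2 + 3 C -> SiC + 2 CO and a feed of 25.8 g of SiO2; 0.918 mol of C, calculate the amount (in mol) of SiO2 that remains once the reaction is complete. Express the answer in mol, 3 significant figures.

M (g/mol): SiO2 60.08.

n(SiO2) = 25.80 / 60.08 = 0.4294 mol
n(C) = 0.9180 mol
n/ν for SiO2 = 0.4294/1 = 0.4294
n/ν for C = 0.9180/3 = 0.3060
Smallest n/ν is C → limiting reagent.
SiO2 consumed = (1/3) × 0.9180 = 0.3060 mol
SiO2 remaining = 0.4294 − 0.3060 = 0.1234 mol

0.123 mol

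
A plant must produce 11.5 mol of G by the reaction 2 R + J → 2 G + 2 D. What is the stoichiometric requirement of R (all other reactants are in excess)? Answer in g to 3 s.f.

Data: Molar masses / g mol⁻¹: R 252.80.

2910 g

n(G) = 11.50 mol
n(R) = (2/2) × 11.50 = 11.50 mol
mass = 11.50 × 252.80 = 2907 g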